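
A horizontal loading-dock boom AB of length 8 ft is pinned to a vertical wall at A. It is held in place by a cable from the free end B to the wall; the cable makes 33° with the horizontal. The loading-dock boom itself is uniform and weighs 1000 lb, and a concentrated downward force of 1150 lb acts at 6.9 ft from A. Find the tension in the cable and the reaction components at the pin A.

T = 2739 lb, A_x = 2297 lb, A_y = 658.1 lb

ΣM about A: T·sin33°·8 − 1000·4 − 1150·6.9 = 0 → T = 11935/(8·0.544639) = 2739.2 ≈ 2739 lb.
ΣF_x = 0: A_x − T·cos33° = 0 → A_x = 2739.2 × 0.838671 = 2297 lb.
ΣF_y = 0: A_y + T·sin33° − 1000 − 1150 = 0 → A_y = 2150 − 2739.2 × 0.544639 = 658.1 lb.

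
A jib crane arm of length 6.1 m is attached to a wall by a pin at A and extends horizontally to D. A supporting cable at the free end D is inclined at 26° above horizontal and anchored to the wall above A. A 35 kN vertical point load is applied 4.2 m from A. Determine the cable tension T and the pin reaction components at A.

ΣM about A: T·sin26°·6.1 − 35·4.2 = 0 → T = 147/(6.1·0.438371) = 54.9725 ≈ 54.97 kN.
ΣF_x = 0: A_x − T·cos26° = 0 → A_x = 54.9725 × 0.898794 = 49.41 kN.
ΣF_y = 0: A_y + T·sin26° − 35 = 0 → A_y = 35 − 54.9725 × 0.438371 = 10.90 kN.

T = 54.97 kN, A_x = 49.41 kN, A_y = 10.90 kN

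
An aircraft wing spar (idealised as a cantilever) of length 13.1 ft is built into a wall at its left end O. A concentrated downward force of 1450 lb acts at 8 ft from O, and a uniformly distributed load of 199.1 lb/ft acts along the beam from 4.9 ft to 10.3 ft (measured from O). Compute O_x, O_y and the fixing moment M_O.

O_x = 0, O_y = 2525 lb, M_O = 19770 lb·ft

Resultant of the distributed load: 199.1 × 5.4 = 1075.14 lb at 7.6 ft from O.
ΣF_x = 0: O_x = 0.
ΣF_y = 0: O_y − 1450 − 199.1·5.4 = 0 → O_y = 2525 lb.
ΣM about O: M_O − 1450·8 − (199.1·5.4)·7.6 = 0 → M_O = 19770 lb·ft.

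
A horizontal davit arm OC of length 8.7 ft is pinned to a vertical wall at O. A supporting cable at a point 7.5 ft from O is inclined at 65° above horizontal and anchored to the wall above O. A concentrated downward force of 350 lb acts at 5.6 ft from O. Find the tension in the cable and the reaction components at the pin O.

ΣM about O: T·sin65°·7.5 − 350·5.6 = 0 → T = 1960/(7.5·0.906308) = 288.349 ≈ 288.3 lb.
ΣF_x = 0: O_x − T·cos65° = 0 → O_x = 288.349 × 0.422618 = 121.9 lb.
ΣF_y = 0: O_y + T·sin65° − 350 = 0 → O_y = 350 − 288.349 × 0.906308 = 88.67 lb.

T = 288.3 lb, O_x = 121.9 lb, O_y = 88.67 lb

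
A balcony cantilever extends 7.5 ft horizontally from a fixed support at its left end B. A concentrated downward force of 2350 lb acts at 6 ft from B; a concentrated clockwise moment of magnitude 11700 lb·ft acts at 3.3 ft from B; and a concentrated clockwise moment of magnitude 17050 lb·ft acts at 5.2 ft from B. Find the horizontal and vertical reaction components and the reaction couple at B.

ΣF_x = 0: B_x = 0.
ΣF_y = 0: B_y − 2350 = 0 → B_y = 2350 lb.
ΣM about B: M_B − 2350·6 − 11700 − 17050 = 0 → M_B = 42850 lb·ft.

B_x = 0, B_y = 2350 lb, M_B = 42850 lb·ft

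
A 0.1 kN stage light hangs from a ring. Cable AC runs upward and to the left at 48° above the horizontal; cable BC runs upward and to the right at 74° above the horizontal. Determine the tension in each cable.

ΣF_x = 0: −T_AC·cos48° + T_BC·cos74° = 0 → T_BC = 2.42758·T_AC.
ΣF_y = 0: T_AC·sin48° + T_BC·sin74° = 0.1.
Substitute: T_AC·(0.743145 + 2.42758·0.961262) = 0.1 → T_AC = 0.0325025 ≈ 0.03250 kN.
Then T_BC = 2.42758 × 0.0325025 = 0.07890 kN.

T_AC = 0.03250 kN, T_BC = 0.07890 kN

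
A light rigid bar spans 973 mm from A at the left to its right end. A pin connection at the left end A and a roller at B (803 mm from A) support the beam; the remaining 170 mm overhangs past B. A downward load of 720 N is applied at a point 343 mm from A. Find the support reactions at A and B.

ΣM about A: B_y·803 − 720·343 = 0 → B_y = 246960/803 = 307.547 ≈ 307.5 N.
ΣF_y = 0: A_y + 307.547 − 720 = 0 → A_y = 412.5 N.
ΣF_x = 0: no horizontal applied forces, so A_x = 0.

A_x = 0, A_y = 412.5 N, B_y = 307.5 N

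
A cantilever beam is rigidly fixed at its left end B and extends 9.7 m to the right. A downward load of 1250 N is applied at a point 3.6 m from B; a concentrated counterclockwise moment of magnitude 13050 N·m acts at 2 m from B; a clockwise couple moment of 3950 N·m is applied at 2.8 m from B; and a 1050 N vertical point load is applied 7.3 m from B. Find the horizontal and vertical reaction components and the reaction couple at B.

ΣF_x = 0: B_x = 0.
ΣF_y = 0: B_y − 1250 − 1050 = 0 → B_y = 2300 N.
ΣM about B: M_B − 1250·3.6 + 13050 − 3950 − 1050·7.3 = 0 → M_B = 3065 N·m.

B_x = 0, B_y = 2300 N, M_B = 3065 N·m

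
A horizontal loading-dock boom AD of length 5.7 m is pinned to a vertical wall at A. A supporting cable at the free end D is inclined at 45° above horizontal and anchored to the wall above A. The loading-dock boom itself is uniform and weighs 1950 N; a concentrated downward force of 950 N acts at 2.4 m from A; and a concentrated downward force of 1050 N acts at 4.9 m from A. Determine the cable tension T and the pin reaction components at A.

T = 3221 N, A_x = 2278 N, A_y = 1672 N

ΣM about A: T·sin45°·5.7 − 1950·2.85 − 950·2.4 − 1050·4.9 = 0 → T = 12982.5/(5.7·0.707107) = 3221.06 ≈ 3221 N.
ΣF_x = 0: A_x − T·cos45° = 0 → A_x = 3221.06 × 0.707107 = 2278 N.
ΣF_y = 0: A_y + T·sin45° − 1950 − 950 − 1050 = 0 → A_y = 3950 − 3221.06 × 0.707107 = 1672 N.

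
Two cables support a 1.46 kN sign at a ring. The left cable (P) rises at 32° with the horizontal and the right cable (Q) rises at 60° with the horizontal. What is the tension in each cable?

ΣF_x = 0: −T_P·cos32° + T_Q·cos60° = 0 → T_Q = 1.6961·T_P.
ΣF_y = 0: T_P·sin32° + T_Q·sin60° = 1.46.
Substitute: T_P·(0.529919 + 1.6961·0.866025) = 1.46 → T_P = 0.730444 ≈ 0.7304 kN.
Then T_Q = 1.6961 × 0.730444 = 1.239 kN.

T_P = 0.7304 kN, T_Q = 1.239 kN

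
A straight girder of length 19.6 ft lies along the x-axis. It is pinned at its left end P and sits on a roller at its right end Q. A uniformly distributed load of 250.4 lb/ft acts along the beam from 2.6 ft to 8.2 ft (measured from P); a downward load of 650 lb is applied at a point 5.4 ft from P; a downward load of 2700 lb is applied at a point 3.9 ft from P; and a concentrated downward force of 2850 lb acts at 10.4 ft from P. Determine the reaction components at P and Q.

Resultant of the distributed load: 250.4 × 5.6 = 1402.24 lb at 5.4 ft from P.
Taking moments about P: Q_y·19.6 − (250.4·5.6)·5.4 − 650·5.4 − 2700·3.9 − 2850·10.4 = 0 → Q_y = 51252.096/19.6 = 2614.9 ≈ 2615 lb.
ΣF_y = 0: P_y + 2614.9 − 250.4·5.6 − 650 − 2700 − 2850 = 0 → P_y = 4987 lb.
ΣF_x = 0: no horizontal applied forces, so P_x = 0.

P_x = 0, P_y = 4987 lb, Q_y = 2615 lb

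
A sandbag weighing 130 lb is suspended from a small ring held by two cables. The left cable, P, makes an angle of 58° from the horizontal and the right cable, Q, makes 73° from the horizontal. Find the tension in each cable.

ΣF_x = 0: −T_P·cos58° + T_Q·cos73° = 0 → T_Q = 1.81248·T_P.
ΣF_y = 0: T_P·sin58° + T_Q·sin73° = 130.
Substitute: T_P·(0.848048 + 1.81248·0.956305) = 130 → T_P = 50.3616 ≈ 50.36 lb.
Then T_Q = 1.81248 × 50.3616 = 91.28 lb.

T_P = 50.36 lb, T_Q = 91.28 lb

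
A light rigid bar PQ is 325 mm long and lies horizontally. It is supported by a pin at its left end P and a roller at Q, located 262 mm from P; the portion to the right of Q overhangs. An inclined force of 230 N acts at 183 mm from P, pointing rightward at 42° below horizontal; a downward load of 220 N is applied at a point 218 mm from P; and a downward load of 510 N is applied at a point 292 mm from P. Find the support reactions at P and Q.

P_x = -170.9 N, P_y = 24.95 N, Q_y = 858.9 N

Taking moments about P: Q_y·262 − 230·sin42°·183 − 220·218 − 510·292 = 0 → Q_y = 225044/262 = 858.947 ≈ 858.9 N.
ΣF_y = 0: P_y + 858.947 − 230·sin42° − 220 − 510 = 0 → P_y = 24.95 N.
ΣF_x = 0: P_x + 230·cos42° = 0 → P_x = -170.9 N.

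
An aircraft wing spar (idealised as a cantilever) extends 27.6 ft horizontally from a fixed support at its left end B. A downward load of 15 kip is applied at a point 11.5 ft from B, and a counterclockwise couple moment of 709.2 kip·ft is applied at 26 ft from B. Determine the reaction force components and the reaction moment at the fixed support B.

ΣF_x = 0: B_x = 0.
ΣF_y = 0: B_y − 15 = 0 → B_y = 15.00 kip.
ΣM about B: M_B − 15·11.5 + 709.2 = 0 → M_B = -536.7 kip·ft.

B_x = 0, B_y = 15.00 kip, M_B = -536.7 kip·ft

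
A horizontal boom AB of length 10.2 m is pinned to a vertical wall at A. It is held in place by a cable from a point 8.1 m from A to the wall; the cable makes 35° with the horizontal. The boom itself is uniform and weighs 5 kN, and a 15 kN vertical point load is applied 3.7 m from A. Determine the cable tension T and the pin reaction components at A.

T = 17.43 kN, A_x = 14.28 kN, A_y = 10.000 kN

ΣM about A: T·sin35°·8.1 − 5·5.1 − 15·3.7 = 0 → T = 81/(8.1·0.573576) = 17.4345 ≈ 17.43 kN.
ΣF_x = 0: A_x − T·cos35° = 0 → A_x = 17.4345 × 0.819152 = 14.28 kN.
ΣF_y = 0: A_y + T·sin35° − 5 − 15 = 0 → A_y = 20 − 17.4345 × 0.573576 = 10.000 kN.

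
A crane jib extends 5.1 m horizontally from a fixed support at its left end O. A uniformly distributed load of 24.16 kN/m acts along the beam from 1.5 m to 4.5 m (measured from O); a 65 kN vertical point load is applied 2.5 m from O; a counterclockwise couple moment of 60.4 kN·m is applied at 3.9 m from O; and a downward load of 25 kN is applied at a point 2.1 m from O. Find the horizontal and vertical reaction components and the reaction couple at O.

O_x = 0, O_y = 162.5 kN, M_O = 372.0 kN·m

Resultant of the distributed load: 24.16 × 3 = 72.48 kN at 3 m from O.
ΣF_x = 0: O_x = 0.
ΣF_y = 0: O_y − 24.16·3 − 65 − 25 = 0 → O_y = 162.5 kN.
ΣM about O: M_O − (24.16·3)·3 − 65·2.5 + 60.4 − 25·2.1 = 0 → M_O = 372.0 kN·m.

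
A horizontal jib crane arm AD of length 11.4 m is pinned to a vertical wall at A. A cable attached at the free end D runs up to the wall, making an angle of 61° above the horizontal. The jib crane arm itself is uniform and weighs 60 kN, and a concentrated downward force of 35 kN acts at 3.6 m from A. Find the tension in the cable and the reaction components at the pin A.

ΣM about A: T·sin61°·11.4 − 60·5.7 − 35·3.6 = 0 → T = 468/(11.4·0.87462) = 46.9377 ≈ 46.94 kN.
ΣF_x = 0: A_x − T·cos61° = 0 → A_x = 46.9377 × 0.48481 = 22.76 kN.
ΣF_y = 0: A_y + T·sin61° − 60 − 35 = 0 → A_y = 95 − 46.9377 × 0.87462 = 53.95 kN.

T = 46.94 kN, A_x = 22.76 kN, A_y = 53.95 kN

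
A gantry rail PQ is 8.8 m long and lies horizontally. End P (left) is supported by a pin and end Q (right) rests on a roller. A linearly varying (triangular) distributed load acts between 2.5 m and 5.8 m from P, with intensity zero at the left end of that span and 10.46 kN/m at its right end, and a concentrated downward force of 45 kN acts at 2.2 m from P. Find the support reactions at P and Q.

Resultant of the triangular load: ½ × 10.46 × 3.3 = 17.259 kN, acting at 4.7 m from P (one-third of the span from the peak).
Taking moments about P: Q_y·8.8 − (½·10.46·3.3)·4.7 − 45·2.2 = 0 → Q_y = 180.1173/8.8 = 20.4679 ≈ 20.47 kN.
ΣF_y = 0: P_y + 20.4679 − ½·10.46·3.3 − 45 = 0 → P_y = 41.79 kN.
ΣF_x = 0: no horizontal applied forces, so P_x = 0.

P_x = 0, P_y = 41.79 kN, Q_y = 20.47 kN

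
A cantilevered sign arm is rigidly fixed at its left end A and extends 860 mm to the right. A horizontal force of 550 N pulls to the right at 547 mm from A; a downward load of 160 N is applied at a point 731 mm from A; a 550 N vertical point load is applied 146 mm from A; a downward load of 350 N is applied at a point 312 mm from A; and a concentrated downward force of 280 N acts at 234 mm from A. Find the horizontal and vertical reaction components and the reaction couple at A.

A_x = -550.0 N, A_y = 1340 N, M_A = 372000 N·mm

ΣF_x = 0: A_x + 550 = 0 → A_x = -550.0 N.
ΣF_y = 0: A_y − 160 − 550 − 350 − 280 = 0 → A_y = 1340 N.
ΣM about A: M_A − 160·731 − 550·146 − 350·312 − 280·234 = 0 → M_A = 372000 N·mm.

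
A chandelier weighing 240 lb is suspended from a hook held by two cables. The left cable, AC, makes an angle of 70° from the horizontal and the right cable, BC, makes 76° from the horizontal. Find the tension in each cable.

T_AC = 103.8 lb, T_BC = 146.8 lb

ΣF_x = 0: −T_AC·cos70° + T_BC·cos76° = 0 → T_BC = 1.41376·T_AC.
ΣF_y = 0: T_AC·sin70° + T_BC·sin76° = 240.
Substitute: T_AC·(0.939693 + 1.41376·0.970296) = 240 → T_AC = 103.831 ≈ 103.8 lb.
Then T_BC = 1.41376 × 103.831 = 146.8 lb.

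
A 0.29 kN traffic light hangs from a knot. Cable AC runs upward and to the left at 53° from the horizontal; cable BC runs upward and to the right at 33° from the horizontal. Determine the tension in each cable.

T_AC = 0.2438 kN, T_BC = 0.1750 kN

ΣF_x = 0: −T_AC·cos53° + T_BC·cos33° = 0 → T_BC = 0.717582·T_AC.
ΣF_y = 0: T_AC·sin53° + T_BC·sin33° = 0.29.
Substitute: T_AC·(0.798636 + 0.717582·0.544639) = 0.29 → T_AC = 0.243808 ≈ 0.2438 kN.
Then T_BC = 0.717582 × 0.243808 = 0.1750 kN.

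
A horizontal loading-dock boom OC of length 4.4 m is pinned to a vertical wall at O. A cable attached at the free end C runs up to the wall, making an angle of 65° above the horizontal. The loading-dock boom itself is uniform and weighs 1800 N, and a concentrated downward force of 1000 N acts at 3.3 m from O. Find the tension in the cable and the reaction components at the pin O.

T = 1821 N, O_x = 769.4 N, O_y = 1150 N

ΣM about O: T·sin65°·4.4 − 1800·2.2 − 1000·3.3 = 0 → T = 7260/(4.4·0.906308) = 1820.57 ≈ 1821 N.
ΣF_x = 0: O_x − T·cos65° = 0 → O_x = 1820.57 × 0.422618 = 769.4 N.
ΣF_y = 0: O_y + T·sin65° − 1800 − 1000 = 0 → O_y = 2800 − 1820.57 × 0.906308 = 1150 N.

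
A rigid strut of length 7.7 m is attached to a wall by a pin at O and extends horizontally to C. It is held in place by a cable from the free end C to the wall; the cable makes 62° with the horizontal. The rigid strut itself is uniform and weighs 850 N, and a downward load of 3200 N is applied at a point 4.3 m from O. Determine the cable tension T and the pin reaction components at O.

T = 2505 N, O_x = 1176 N, O_y = 1838 N

ΣM about O: T·sin62°·7.7 − 850·3.85 − 3200·4.3 = 0 → T = 17032.5/(7.7·0.882948) = 2505.26 ≈ 2505 N.
ΣF_x = 0: O_x − T·cos62° = 0 → O_x = 2505.26 × 0.469472 = 1176 N.
ΣF_y = 0: O_y + T·sin62° − 850 − 3200 = 0 → O_y = 4050 − 2505.26 × 0.882948 = 1838 N.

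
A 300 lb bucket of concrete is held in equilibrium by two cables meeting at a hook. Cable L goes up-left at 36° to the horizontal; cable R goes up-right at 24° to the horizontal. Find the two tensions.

ΣF_x = 0: −T_L·cos36° + T_R·cos24° = 0 → T_R = 0.885579·T_L.
ΣF_y = 0: T_L·sin36° + T_R·sin24° = 300.
Substitute: T_L·(0.587785 + 0.885579·0.406737) = 300 → T_L = 316.461 ≈ 316.5 lb.
Then T_R = 0.885579 × 316.461 = 280.3 lb.

T_L = 316.5 lb, T_R = 280.3 lb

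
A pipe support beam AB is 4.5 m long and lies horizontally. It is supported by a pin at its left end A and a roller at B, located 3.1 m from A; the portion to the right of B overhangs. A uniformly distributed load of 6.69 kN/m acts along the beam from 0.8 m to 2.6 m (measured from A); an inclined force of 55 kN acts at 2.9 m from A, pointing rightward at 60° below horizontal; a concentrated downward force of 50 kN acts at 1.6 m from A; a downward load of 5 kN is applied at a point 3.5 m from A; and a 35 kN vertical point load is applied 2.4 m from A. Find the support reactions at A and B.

A_x = -27.50 kN, A_y = 39.96 kN, B_y = 109.7 kN

Resultant of the distributed load: 6.69 × 1.8 = 12.042 kN at 1.7 m from A.
Moments about A: B_y·3.1 − (6.69·1.8)·1.7 − 55·sin60°·2.9 − 50·1.6 − 5·3.5 − 35·2.4 = 0 → B_y = 340.102/3.1 = 109.71 ≈ 109.7 kN.
ΣF_y = 0: A_y + 109.71 − 6.69·1.8 − 55·sin60° − 50 − 5 − 35 = 0 → A_y = 39.96 kN.
ΣF_x = 0: A_x + 55·cos60° = 0 → A_x = -27.50 kN.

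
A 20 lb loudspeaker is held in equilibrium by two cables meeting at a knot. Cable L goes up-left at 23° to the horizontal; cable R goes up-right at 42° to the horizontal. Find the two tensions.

T_L = 16.40 lb, T_R = 20.31 lb

ΣF_x = 0: −T_L·cos23° + T_R·cos42° = 0 → T_R = 1.23866·T_L.
ΣF_y = 0: T_L·sin23° + T_R·sin42° = 20.
Substitute: T_L·(0.390731 + 1.23866·0.669131) = 20 → T_L = 16.3994 ≈ 16.40 lb.
Then T_R = 1.23866 × 16.3994 = 20.31 lb.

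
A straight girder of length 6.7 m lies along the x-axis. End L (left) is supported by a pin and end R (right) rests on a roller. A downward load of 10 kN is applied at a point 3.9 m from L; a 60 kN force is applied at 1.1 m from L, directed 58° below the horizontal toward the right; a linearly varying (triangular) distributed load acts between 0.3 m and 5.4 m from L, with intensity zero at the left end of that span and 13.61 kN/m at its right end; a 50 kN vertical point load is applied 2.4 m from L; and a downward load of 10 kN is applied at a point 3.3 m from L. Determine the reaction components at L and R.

L_x = -31.80 kN, L_y = 99.41 kN, R_y = 56.18 kN

Resultant of the triangular load: ½ × 13.61 × 5.1 = 34.7055 kN, acting at 3.7 m from L (one-third of the span from the peak).
Moments about L: R_y·6.7 − 10·3.9 − 60·sin58°·1.1 − (½·13.61·5.1)·3.7 − 50·2.4 − 10·3.3 = 0 → R_y = 376.382/6.7 = 56.1764 ≈ 56.18 kN.
ΣF_y = 0: L_y + 56.1764 − 10 − 60·sin58° − ½·13.61·5.1 − 50 − 10 = 0 → L_y = 99.41 kN.
ΣF_x = 0: L_x + 60·cos58° = 0 → L_x = -31.80 kN.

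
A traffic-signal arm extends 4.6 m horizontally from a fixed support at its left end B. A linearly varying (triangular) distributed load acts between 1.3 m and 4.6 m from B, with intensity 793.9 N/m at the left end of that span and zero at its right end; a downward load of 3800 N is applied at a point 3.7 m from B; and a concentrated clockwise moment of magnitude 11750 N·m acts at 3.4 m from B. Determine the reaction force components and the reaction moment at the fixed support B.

Resultant of the triangular load: ½ × 793.9 × 3.3 = 1309.935 N, acting at 2.4 m from B (one-third of the span from the peak).
ΣF_x = 0: B_x = 0.
ΣF_y = 0: B_y − ½·793.9·3.3 − 3800 = 0 → B_y = 5110 N.
ΣM about B: M_B − (½·793.9·3.3)·2.4 − 3800·3.7 − 11750 = 0 → M_B = 28950 N·m.

B_x = 0, B_y = 5110 N, M_B = 28950 N·m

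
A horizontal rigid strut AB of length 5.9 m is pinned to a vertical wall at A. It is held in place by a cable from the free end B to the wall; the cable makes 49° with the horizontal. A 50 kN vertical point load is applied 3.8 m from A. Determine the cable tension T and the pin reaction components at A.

T = 42.67 kN, A_x = 27.99 kN, A_y = 17.80 kN

ΣM about A: T·sin49°·5.9 − 50·3.8 = 0 → T = 190/(5.9·0.75471) = 42.6699 ≈ 42.67 kN.
ΣF_x = 0: A_x − T·cos49° = 0 → A_x = 42.6699 × 0.656059 = 27.99 kN.
ΣF_y = 0: A_y + T·sin49° − 50 = 0 → A_y = 50 − 42.6699 × 0.75471 = 17.80 kN.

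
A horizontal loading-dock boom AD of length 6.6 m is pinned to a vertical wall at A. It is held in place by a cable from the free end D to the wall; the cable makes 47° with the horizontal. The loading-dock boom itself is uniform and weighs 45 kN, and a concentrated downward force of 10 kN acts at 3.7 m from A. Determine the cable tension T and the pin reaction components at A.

T = 38.43 kN, A_x = 26.21 kN, A_y = 26.89 kN

ΣM about A: T·sin47°·6.6 − 45·3.3 − 10·3.7 = 0 → T = 185.5/(6.6·0.731354) = 38.4302 ≈ 38.43 kN.
ΣF_x = 0: A_x − T·cos47° = 0 → A_x = 38.4302 × 0.681998 = 26.21 kN.
ΣF_y = 0: A_y + T·sin47° − 45 − 10 = 0 → A_y = 55 − 38.4302 × 0.731354 = 26.89 kN.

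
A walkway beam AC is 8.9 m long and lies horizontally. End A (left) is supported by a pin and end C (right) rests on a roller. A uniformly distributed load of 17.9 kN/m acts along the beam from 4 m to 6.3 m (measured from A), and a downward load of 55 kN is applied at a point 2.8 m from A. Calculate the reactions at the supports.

A_x = 0, A_y = 55.04 kN, C_y = 41.13 kN

Resultant of the distributed load: 17.9 × 2.3 = 41.17 kN at 5.15 m from A.
Taking moments about A: C_y·8.9 − (17.9·2.3)·5.15 − 55·2.8 = 0 → C_y = 366.0255/8.9 = 41.1265 ≈ 41.13 kN.
ΣF_y = 0: A_y + 41.1265 − 17.9·2.3 − 55 = 0 → A_y = 55.04 kN.
ΣF_x = 0: no horizontal applied forces, so A_x = 0.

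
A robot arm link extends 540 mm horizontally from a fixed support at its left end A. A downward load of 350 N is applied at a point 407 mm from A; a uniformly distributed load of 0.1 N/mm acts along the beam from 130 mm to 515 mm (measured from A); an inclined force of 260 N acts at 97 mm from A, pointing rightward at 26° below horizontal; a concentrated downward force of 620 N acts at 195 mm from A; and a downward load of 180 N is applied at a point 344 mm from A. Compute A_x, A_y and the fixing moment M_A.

Resultant of the distributed load: 0.1 × 385 = 38.5 N at 322.5 mm from A.
ΣF_x = 0: A_x + 260·cos26° = 0 → A_x = -233.7 N.
ΣF_y = 0: A_y − 350 − 0.1·385 − 260·sin26° − 620 − 180 = 0 → A_y = 1302 N.
ΣM about A: M_A − 350·407 − (0.1·385)·322.5 − 260·sin26°·97 − 620·195 − 180·344 = 0 → M_A = 348700 N·mm.

A_x = -233.7 N, A_y = 1302 N, M_A = 348700 N·mm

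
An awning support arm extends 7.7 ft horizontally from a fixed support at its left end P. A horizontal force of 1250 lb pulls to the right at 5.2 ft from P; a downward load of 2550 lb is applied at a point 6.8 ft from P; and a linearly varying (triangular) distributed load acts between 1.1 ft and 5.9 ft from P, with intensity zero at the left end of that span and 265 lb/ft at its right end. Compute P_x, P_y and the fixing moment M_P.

P_x = -1250 lb, P_y = 3186 lb, M_P = 20070 lb·ft

Resultant of the triangular load: ½ × 265 × 4.8 = 636 lb, acting at 4.3 ft from P (one-third of the span from the peak).
ΣF_x = 0: P_x + 1250 = 0 → P_x = -1250 lb.
ΣF_y = 0: P_y − 2550 − ½·265·4.8 = 0 → P_y = 3186 lb.
ΣM about P: M_P − 2550·6.8 − (½·265·4.8)·4.3 = 0 → M_P = 20070 lb·ft.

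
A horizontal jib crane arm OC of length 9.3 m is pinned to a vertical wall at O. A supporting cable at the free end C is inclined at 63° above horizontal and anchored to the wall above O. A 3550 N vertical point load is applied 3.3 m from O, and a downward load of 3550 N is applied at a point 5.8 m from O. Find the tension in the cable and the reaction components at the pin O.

T = 3899 N, O_x = 1770 N, O_y = 3626 N

ΣM about O: T·sin63°·9.3 − 3550·3.3 − 3550·5.8 = 0 → T = 32305/(9.3·0.891007) = 3898.57 ≈ 3899 N.
ΣF_x = 0: O_x − T·cos63° = 0 → O_x = 3898.57 × 0.45399 = 1770 N.
ΣF_y = 0: O_y + T·sin63° − 3550 − 3550 = 0 → O_y = 7100 − 3898.57 × 0.891007 = 3626 N.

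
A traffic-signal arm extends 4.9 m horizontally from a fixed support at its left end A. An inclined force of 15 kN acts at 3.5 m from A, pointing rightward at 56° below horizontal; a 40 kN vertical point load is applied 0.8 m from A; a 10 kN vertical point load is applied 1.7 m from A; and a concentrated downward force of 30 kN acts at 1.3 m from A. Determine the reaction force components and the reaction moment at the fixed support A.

A_x = -8.388 kN, A_y = 92.44 kN, M_A = 131.5 kN·m

ΣF_x = 0: A_x + 15·cos56° = 0 → A_x = -8.388 kN.
ΣF_y = 0: A_y − 15·sin56° − 40 − 10 − 30 = 0 → A_y = 92.44 kN.
ΣM about A: M_A − 15·sin56°·3.5 − 40·0.8 − 10·1.7 − 30·1.3 = 0 → M_A = 131.5 kN·m.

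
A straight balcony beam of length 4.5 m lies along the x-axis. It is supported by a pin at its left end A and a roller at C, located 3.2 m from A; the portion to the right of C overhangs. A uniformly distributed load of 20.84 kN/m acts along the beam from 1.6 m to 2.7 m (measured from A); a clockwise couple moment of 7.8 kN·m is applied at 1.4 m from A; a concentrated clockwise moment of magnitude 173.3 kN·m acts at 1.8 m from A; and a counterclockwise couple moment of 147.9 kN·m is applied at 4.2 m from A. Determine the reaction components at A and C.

Resultant of the distributed load: 20.84 × 1.1 = 22.924 kN at 2.15 m from A.
Taking moments about A: C_y·3.2 − (20.84·1.1)·2.15 − 7.8 − 173.3 + 147.9 = 0 → C_y = 82.4866/3.2 = 25.7771 ≈ 25.78 kN.
ΣF_y = 0: A_y + 25.7771 − 20.84·1.1 = 0 → A_y = -2.853 kN.
ΣF_x = 0: no horizontal applied forces, so A_x = 0.

A_x = 0, A_y = -2.853 kN, C_y = 25.78 kN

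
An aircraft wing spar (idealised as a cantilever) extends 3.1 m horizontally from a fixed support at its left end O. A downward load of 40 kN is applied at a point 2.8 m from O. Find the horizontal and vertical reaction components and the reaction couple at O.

ΣF_x = 0: O_x = 0.
ΣF_y = 0: O_y − 40 = 0 → O_y = 40.00 kN.
ΣM about O: M_O − 40·2.8 = 0 → M_O = 112.0 kN·m.

O_x = 0, O_y = 40.00 kN, M_O = 112.0 kN·m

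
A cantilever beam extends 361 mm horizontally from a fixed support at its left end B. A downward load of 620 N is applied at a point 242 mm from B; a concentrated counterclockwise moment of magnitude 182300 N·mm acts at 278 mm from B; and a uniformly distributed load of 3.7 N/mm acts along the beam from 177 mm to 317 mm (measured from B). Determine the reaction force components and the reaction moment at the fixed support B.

B_x = 0, B_y = 1138 N, M_B = 95690 N·mm

Resultant of the distributed load: 3.7 × 140 = 518 N at 247 mm from B.
ΣF_x = 0: B_x = 0.
ΣF_y = 0: B_y − 620 − 3.7·140 = 0 → B_y = 1138 N.
ΣM about B: M_B − 620·242 + 182300 − (3.7·140)·247 = 0 → M_B = 95690 N·mm.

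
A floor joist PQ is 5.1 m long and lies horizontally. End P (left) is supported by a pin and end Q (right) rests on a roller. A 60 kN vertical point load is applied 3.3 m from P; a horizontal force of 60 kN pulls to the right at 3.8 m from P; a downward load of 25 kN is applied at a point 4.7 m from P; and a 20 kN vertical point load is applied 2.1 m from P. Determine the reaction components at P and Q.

ΣM about P: Q_y·5.1 − 60·3.3 − 25·4.7 − 20·2.1 = 0 → Q_y = 357.5/5.1 = 70.098 ≈ 70.10 kN.
ΣF_y = 0: P_y + 70.098 − 60 − 25 − 20 = 0 → P_y = 34.90 kN.
ΣF_x = 0: P_x + 60 = 0 → P_x = -60.00 kN.

P_x = -60.00 kN, P_y = 34.90 kN, Q_y = 70.10 kN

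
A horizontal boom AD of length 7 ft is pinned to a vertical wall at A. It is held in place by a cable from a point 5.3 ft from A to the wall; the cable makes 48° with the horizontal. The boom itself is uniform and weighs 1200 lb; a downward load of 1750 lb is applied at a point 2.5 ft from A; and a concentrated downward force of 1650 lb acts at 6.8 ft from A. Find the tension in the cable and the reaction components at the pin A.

ΣM about A: T·sin48°·5.3 − 1200·3.5 − 1750·2.5 − 1650·6.8 = 0 → T = 19795/(5.3·0.743145) = 5025.81 ≈ 5026 lb.
ΣF_x = 0: A_x − T·cos48° = 0 → A_x = 5025.81 × 0.669131 = 3363 lb.
ΣF_y = 0: A_y + T·sin48° − 1200 − 1750 − 1650 = 0 → A_y = 4600 − 5025.81 × 0.743145 = 865.1 lb.

T = 5026 lb, A_x = 3363 lb, A_y = 865.1 lb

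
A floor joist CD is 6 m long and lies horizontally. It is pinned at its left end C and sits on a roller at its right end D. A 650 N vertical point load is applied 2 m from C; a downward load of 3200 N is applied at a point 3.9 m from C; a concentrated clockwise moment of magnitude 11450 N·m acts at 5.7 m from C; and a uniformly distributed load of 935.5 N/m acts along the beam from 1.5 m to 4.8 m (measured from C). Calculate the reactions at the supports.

C_x = 0, C_y = 1111 N, D_y = 5826 N

Resultant of the distributed load: 935.5 × 3.3 = 3087.15 N at 3.15 m from C.
Moments about C: D_y·6 − 650·2 − 3200·3.9 − 11450 − (935.5·3.3)·3.15 = 0 → D_y = 34954.5225/6 = 5825.75 ≈ 5826 N.
ΣF_y = 0: C_y + 5825.75 − 650 − 3200 − 935.5·3.3 = 0 → C_y = 1111 N.
ΣF_x = 0: no horizontal applied forces, so C_x = 0.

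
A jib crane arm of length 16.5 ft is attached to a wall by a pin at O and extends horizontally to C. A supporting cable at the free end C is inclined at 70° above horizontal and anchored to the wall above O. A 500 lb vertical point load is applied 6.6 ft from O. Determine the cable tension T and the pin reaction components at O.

ΣM about O: T·sin70°·16.5 − 500·6.6 = 0 → T = 3300/(16.5·0.939693) = 212.835 ≈ 212.8 lb.
ΣF_x = 0: O_x − T·cos70° = 0 → O_x = 212.835 × 0.34202 = 72.79 lb.
ΣF_y = 0: O_y + T·sin70° − 500 = 0 → O_y = 500 − 212.835 × 0.939693 = 300.0 lb.

T = 212.8 lb, O_x = 72.79 lb, O_y = 300.0 lb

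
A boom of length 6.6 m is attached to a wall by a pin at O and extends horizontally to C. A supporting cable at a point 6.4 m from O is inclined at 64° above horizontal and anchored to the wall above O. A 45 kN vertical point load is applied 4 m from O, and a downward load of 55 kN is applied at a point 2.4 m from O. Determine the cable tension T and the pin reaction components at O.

T = 54.24 kN, O_x = 23.78 kN, O_y = 51.25 kN

ΣM about O: T·sin64°·6.4 − 45·4 − 55·2.4 = 0 → T = 312/(6.4·0.898794) = 54.2393 ≈ 54.24 kN.
ΣF_x = 0: O_x − T·cos64° = 0 → O_x = 54.2393 × 0.438371 = 23.78 kN.
ΣF_y = 0: O_y + T·sin64° − 45 − 55 = 0 → O_y = 100 − 54.2393 × 0.898794 = 51.25 kN.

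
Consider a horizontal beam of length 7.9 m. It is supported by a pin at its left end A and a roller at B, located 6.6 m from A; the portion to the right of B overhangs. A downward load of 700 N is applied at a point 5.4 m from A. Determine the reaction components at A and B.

A_x = 0, A_y = 127.3 N, B_y = 572.7 N

ΣM about A: B_y·6.6 − 700·5.4 = 0 → B_y = 3780/6.6 = 572.727 ≈ 572.7 N.
ΣF_y = 0: A_y + 572.727 − 700 = 0 → A_y = 127.3 N.
ΣF_x = 0: no horizontal applied forces, so A_x = 0.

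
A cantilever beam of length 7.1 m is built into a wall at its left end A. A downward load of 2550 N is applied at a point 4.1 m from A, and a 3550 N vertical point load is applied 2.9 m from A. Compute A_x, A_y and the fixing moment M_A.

A_x = 0, A_y = 6100 N, M_A = 20750 N·m

ΣF_x = 0: A_x = 0.
ΣF_y = 0: A_y − 2550 − 3550 = 0 → A_y = 6100 N.
ΣM about A: M_A − 2550·4.1 − 3550·2.9 = 0 → M_A = 20750 N·m.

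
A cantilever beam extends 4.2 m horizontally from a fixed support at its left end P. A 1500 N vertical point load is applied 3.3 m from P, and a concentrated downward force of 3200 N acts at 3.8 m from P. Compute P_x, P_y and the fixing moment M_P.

P_x = 0, P_y = 4700 N, M_P = 17110 N·m

ΣF_x = 0: P_x = 0.
ΣF_y = 0: P_y − 1500 − 3200 = 0 → P_y = 4700 N.
ΣM about P: M_P − 1500·3.3 − 3200·3.8 = 0 → M_P = 17110 N·m.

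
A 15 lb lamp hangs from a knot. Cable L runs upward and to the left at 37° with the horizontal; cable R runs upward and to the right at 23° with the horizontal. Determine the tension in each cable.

T_L = 15.94 lb, T_R = 13.83 lb

ΣF_x = 0: −T_L·cos37° + T_R·cos23° = 0 → T_R = 0.867606·T_L.
ΣF_y = 0: T_L·sin37° + T_R·sin23° = 15.
Substitute: T_L·(0.601815 + 0.867606·0.390731) = 15 → T_L = 15.9436 ≈ 15.94 lb.
Then T_R = 0.867606 × 15.9436 = 13.83 lb.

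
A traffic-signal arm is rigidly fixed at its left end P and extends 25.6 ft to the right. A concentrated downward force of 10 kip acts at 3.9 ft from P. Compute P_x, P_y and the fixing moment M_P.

ΣF_x = 0: P_x = 0.
ΣF_y = 0: P_y − 10 = 0 → P_y = 10.00 kip.
ΣM about P: M_P − 10·3.9 = 0 → M_P = 39.00 kip·ft.

P_x = 0, P_y = 10.00 kip, M_P = 39.00 kip·ft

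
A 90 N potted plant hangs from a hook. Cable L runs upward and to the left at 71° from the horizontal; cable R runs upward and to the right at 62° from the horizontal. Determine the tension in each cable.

T_L = 57.77 N, T_R = 40.06 N

ΣF_x = 0: −T_L·cos71° + T_R·cos62° = 0 → T_R = 0.693478·T_L.
ΣF_y = 0: T_L·sin71° + T_R·sin62° = 90.
Substitute: T_L·(0.945519 + 0.693478·0.882948) = 90 → T_L = 57.7729 ≈ 57.77 N.
Then T_R = 0.693478 × 57.7729 = 40.06 N.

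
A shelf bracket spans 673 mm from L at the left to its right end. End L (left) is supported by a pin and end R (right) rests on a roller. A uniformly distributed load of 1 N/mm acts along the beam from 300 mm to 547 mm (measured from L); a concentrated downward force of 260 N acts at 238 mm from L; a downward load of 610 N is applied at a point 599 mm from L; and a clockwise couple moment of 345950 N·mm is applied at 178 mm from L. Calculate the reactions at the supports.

L_x = 0, L_y = -187.3 N, R_y = 1304 N

Resultant of the distributed load: 1 × 247 = 247 N at 423.5 mm from L.
ΣM about L: R_y·673 − (1·247)·423.5 − 260·238 − 610·599 − 345950 = 0 → R_y = 877824.5/673 = 1304.35 ≈ 1304 N.
ΣF_y = 0: L_y + 1304.35 − 1·247 − 260 − 610 = 0 → L_y = -187.3 N.
ΣF_x = 0: no horizontal applied forces, so L_x = 0.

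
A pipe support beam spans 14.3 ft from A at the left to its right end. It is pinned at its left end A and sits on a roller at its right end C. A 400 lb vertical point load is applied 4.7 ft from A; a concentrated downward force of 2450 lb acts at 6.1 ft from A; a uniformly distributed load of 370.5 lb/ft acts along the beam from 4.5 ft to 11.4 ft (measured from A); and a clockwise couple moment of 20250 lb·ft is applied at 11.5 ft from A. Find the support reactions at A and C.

A_x = 0, A_y = 1393 lb, C_y = 4014 lb

Resultant of the distributed load: 370.5 × 6.9 = 2556.45 lb at 7.95 ft from A.
Taking moments about A: C_y·14.3 − 400·4.7 − 2450·6.1 − (370.5·6.9)·7.95 − 20250 = 0 → C_y = 57398.7775/14.3 = 4013.9 ≈ 4014 lb.
ΣF_y = 0: A_y + 4013.9 − 400 − 2450 − 370.5·6.9 = 0 → A_y = 1393 lb.
ΣF_x = 0: no horizontal applied forces, so A_x = 0.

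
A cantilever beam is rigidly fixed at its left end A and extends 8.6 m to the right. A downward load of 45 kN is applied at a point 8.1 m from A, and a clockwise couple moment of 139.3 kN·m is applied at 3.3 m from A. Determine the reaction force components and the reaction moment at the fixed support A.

A_x = 0, A_y = 45.00 kN, M_A = 503.8 kN·m

ΣF_x = 0: A_x = 0.
ΣF_y = 0: A_y − 45 = 0 → A_y = 45.00 kN.
ΣM about A: M_A − 45·8.1 − 139.3 = 0 → M_A = 503.8 kN·m.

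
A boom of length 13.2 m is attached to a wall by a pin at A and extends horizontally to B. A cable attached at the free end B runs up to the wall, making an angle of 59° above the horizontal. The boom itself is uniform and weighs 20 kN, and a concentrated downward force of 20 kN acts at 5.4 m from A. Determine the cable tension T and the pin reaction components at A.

T = 21.21 kN, A_x = 10.92 kN, A_y = 21.82 kN

ΣM about A: T·sin59°·13.2 − 20·6.6 − 20·5.4 = 0 → T = 240/(13.2·0.857167) = 21.2115 ≈ 21.21 kN.
ΣF_x = 0: A_x − T·cos59° = 0 → A_x = 21.2115 × 0.515038 = 10.92 kN.
ΣF_y = 0: A_y + T·sin59° − 20 − 20 = 0 → A_y = 40 − 21.2115 × 0.857167 = 21.82 kN.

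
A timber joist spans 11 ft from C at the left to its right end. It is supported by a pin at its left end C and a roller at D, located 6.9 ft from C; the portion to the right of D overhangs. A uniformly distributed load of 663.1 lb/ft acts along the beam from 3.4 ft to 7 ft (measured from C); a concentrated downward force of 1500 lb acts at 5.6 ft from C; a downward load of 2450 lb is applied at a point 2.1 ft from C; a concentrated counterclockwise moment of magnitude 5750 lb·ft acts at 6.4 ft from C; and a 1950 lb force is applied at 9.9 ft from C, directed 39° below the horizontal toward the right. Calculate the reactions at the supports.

Resultant of the distributed load: 663.1 × 3.6 = 2387.16 lb at 5.2 ft from C.
ΣM about C: D_y·6.9 − (663.1·3.6)·5.2 − 1500·5.6 − 2450·2.1 + 5750 − 1950·sin39°·9.9 = 0 → D_y = 32357.3/6.9 = 4689.46 ≈ 4689 lb.
ΣF_y = 0: C_y + 4689.46 − 663.1·3.6 − 1500 − 2450 − 1950·sin39° = 0 → C_y = 2875 lb.
ΣF_x = 0: C_x + 1950·cos39° = 0 → C_x = -1515 lb.

C_x = -1515 lb, C_y = 2875 lb, D_y = 4689 lb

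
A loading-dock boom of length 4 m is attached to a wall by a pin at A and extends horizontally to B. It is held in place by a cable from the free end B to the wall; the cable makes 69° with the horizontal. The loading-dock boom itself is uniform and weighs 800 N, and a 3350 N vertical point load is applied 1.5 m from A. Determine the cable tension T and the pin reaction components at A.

ΣM about A: T·sin69°·4 − 800·2 − 3350·1.5 = 0 → T = 6625/(4·0.93358) = 1774.08 ≈ 1774 N.
ΣF_x = 0: A_x − T·cos69° = 0 → A_x = 1774.08 × 0.358368 = 635.8 N.
ΣF_y = 0: A_y + T·sin69° − 800 − 3350 = 0 → A_y = 4150 − 1774.08 × 0.93358 = 2494 N.

T = 1774 N, A_x = 635.8 N, A_y = 2494 N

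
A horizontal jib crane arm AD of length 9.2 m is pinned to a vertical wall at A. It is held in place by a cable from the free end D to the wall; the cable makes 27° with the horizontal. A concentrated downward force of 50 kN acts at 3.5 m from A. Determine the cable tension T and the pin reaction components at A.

ΣM about A: T·sin27°·9.2 − 50·3.5 = 0 → T = 175/(9.2·0.45399) = 41.899 ≈ 41.90 kN.
ΣF_x = 0: A_x − T·cos27° = 0 → A_x = 41.899 × 0.891007 = 37.33 kN.
ΣF_y = 0: A_y + T·sin27° − 50 = 0 → A_y = 50 − 41.899 × 0.45399 = 30.98 kN.

T = 41.90 kN, A_x = 37.33 kN, A_y = 30.98 kN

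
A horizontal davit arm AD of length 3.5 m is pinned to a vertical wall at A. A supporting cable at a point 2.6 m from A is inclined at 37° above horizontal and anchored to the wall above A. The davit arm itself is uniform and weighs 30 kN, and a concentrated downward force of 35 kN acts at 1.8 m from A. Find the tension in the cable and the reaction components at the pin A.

ΣM about A: T·sin37°·2.6 − 30·1.75 − 35·1.8 = 0 → T = 115.5/(2.6·0.601815) = 73.8152 ≈ 73.82 kN.
ΣF_x = 0: A_x − T·cos37° = 0 → A_x = 73.8152 × 0.798636 = 58.95 kN.
ΣF_y = 0: A_y + T·sin37° − 30 − 35 = 0 → A_y = 65 − 73.8152 × 0.601815 = 20.58 kN.

T = 73.82 kN, A_x = 58.95 kN, A_y = 20.58 kN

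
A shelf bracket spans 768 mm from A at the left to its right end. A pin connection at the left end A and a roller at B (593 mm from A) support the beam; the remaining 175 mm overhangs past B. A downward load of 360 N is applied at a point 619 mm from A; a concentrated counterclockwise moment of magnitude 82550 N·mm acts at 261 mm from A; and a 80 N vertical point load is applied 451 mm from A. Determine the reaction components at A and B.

Moments about A: B_y·593 − 360·619 + 82550 − 80·451 = 0 → B_y = 176370/593 = 297.42 ≈ 297.4 N.
ΣF_y = 0: A_y + 297.42 − 360 − 80 = 0 → A_y = 142.6 N.
ΣF_x = 0: no horizontal applied forces, so A_x = 0.

A_x = 0, A_y = 142.6 N, B_y = 297.4 N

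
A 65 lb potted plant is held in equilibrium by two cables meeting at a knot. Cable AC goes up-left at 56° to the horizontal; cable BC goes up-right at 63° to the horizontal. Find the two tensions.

ΣF_x = 0: −T_AC·cos56° + T_BC·cos63° = 0 → T_BC = 1.23173·T_AC.
ΣF_y = 0: T_AC·sin56° + T_BC·sin63° = 65.
Substitute: T_AC·(0.829038 + 1.23173·0.891007) = 65 → T_AC = 33.7396 ≈ 33.74 lb.
Then T_BC = 1.23173 × 33.7396 = 41.56 lb.

T_AC = 33.74 lb, T_BC = 41.56 lb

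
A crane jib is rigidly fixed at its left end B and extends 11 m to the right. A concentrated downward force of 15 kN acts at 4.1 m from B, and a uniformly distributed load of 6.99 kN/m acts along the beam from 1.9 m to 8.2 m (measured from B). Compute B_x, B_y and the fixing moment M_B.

Resultant of the distributed load: 6.99 × 6.3 = 44.037 kN at 5.05 m from B.
ΣF_x = 0: B_x = 0.
ΣF_y = 0: B_y − 15 − 6.99·6.3 = 0 → B_y = 59.04 kN.
ΣM about B: M_B − 15·4.1 − (6.99·6.3)·5.05 = 0 → M_B = 283.9 kN·m.

B_x = 0, B_y = 59.04 kN, M_B = 283.9 kN·m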